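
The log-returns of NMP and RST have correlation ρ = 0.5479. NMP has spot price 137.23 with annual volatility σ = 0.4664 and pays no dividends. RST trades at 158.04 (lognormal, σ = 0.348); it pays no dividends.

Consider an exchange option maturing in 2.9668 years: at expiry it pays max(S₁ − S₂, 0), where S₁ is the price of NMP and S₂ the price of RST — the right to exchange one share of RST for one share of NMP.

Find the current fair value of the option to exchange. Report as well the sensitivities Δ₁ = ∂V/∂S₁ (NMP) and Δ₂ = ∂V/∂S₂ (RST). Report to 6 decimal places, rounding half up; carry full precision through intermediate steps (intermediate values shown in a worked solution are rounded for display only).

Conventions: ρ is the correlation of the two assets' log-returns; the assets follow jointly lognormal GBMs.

σ_eff = √(σ₁² + σ₂² − 2ρσ₁σ₂) = √(0.4664² + 0.348² − 2·0.5479·0.4664·0.348) = 0.400970
d₁ = (ln(S₁/S₂) + (q₂ − q₁ + σ_eff²/2)T) / (σ_eff√T) = (ln(137.23/158.04) + (0.0 − 0.0 + 0.080388)·2.9668) / 0.690646 = 0.140892
d₂ = d₁ − σ_eff√T = 0.140892 − 0.690646 = -0.549755
N(d₁) = 0.556022,  N(d₂) = 0.291244
V = S₁·e^{−q₁T}·N(d₁) − S₂·e^{−q₂T}·N(d₂) = 76.302937 − 46.028178 = 30.274759
Key observation: pricing in RST-units makes this a unit-strike call on the ratio S₁/S₂ — the risk-free rate cancels and cannot affect the value.
Δ₁ = e^{−q₁T}·N(d₁) = 0.556022;  Δ₂ = −e^{−q₂T}·N(d₂) = -0.291244

exchange price = 30.274759
Δ1 = 0.556022
Δ2 = -0.291244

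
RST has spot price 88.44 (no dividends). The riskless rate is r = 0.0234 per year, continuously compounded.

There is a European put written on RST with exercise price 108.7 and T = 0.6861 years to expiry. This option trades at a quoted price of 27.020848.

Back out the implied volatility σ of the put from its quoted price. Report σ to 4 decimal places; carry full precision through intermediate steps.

At σ = 0.5034 the Black–Scholes value reproduces the quote:
σ√T = 0.5034·√0.6861 = 0.416972
d₁ = (ln(S/K) + (r+σ²/2)T) / (σ√T) = (ln(88.44/108.7) + (0.0234+0.5034²/2)·0.6861) / 0.416972 = (-0.206267 + 0.102988) / 0.416972 = -0.247690
d₂ = d₁ − σ√T = -0.247690 − 0.416972 = -0.664662
e^{−rT} = 0.984073
N(−d₁) = 0.597813,  N(−d₂) = 0.746867
V = K·e^{−rT}·N(−d₂) − S·N(−d₁) = 79.891423 − 52.870575 = 27.020848 (matching the quote); vega is positive throughout, so no other σ reproduces this price

sigma = 0.5034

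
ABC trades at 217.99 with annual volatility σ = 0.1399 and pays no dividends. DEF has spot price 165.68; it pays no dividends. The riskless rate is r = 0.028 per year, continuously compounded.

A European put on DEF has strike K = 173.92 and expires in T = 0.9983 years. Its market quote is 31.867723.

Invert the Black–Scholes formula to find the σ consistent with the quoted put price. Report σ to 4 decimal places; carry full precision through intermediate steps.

sigma = 0.4552

At σ = 0.4552 the Black–Scholes value reproduces the quote:
σ√T = 0.4552·√0.9983 = 0.454813
d₁ = (ln(S/K) + (r+σ²/2)T) / (σ√T) = (ln(165.68/173.92) + (0.028+0.4552²/2)·0.9983) / 0.454813 = (-0.048537 + 0.131380) / 0.454813 = 0.182147
d₂ = d₁ − σ√T = 0.182147 − 0.454813 = -0.272666
e^{−rT} = 0.972435
N(−d₁) = 0.427734,  N(−d₂) = 0.607445
V = K·e^{−rT}·N(−d₂) − S·N(−d₁) = 102.734671 − 70.866948 = 31.867723 (the observed quote) — the price is monotone increasing in volatility, hence this σ is the only solution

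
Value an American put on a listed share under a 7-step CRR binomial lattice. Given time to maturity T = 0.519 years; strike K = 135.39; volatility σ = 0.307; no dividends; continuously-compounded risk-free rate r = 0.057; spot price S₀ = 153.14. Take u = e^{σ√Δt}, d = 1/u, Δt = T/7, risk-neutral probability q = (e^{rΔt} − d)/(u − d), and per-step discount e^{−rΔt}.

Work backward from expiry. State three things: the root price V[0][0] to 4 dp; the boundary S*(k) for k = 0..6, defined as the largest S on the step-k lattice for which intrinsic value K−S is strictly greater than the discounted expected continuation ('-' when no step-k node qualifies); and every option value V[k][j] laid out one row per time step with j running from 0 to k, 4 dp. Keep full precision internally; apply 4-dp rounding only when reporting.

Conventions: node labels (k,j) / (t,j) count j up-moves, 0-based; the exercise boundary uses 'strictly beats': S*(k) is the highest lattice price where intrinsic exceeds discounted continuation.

price = 4.7210
boundary = - - - - 109.6154 100.8248 109.6154
tree:
4.7210
7.5853 1.9465
11.8476 3.4612 0.4747
17.8654 6.0347 0.9619 0.0000
25.7746 10.2447 1.9491 0.0000 0.0000
34.5652 16.7396 3.9496 0.0000 0.0000 0.0000
42.6508 25.7746 8.0033 0.0000 0.0000 0.0000 0.0000
50.0880 34.5652 16.2175 0.0000 0.0000 0.0000 0.0000 0.0000

params: Δt=0.07414 u=1.08719 d=0.91980 q=0.50442 e^(-rΔt)=0.99578
t_7 payoffs: 50.0880 34.5652 16.2175 0.0000 0.0000 0.0000 0.0000 0.0000
t_6: node(6,0) S=92.7392 payoff=42.6508 vs cont=42.0799 → 42.6508 [stop]  node(6,1) S=109.6154 payoff=25.7746 vs cont=25.2036 → 25.7746 [stop]  node(6,2) S=129.5628 payoff=5.8272 vs cont=8.0033 → 8.0033 [wait]  node(6,3) S=153.1400 payoff=0.0000 vs cont=0.0000 → 0.0000 [wait]  node(6,4) S=181.0077 payoff=0.0000 vs cont=0.0000 → 0.0000 [wait]  node(6,5) S=213.9467 payoff=0.0000 vs cont=0.0000 → 0.0000 [wait]  node(6,6) S=252.8798 payoff=0.0000 vs cont=0.0000 → 0.0000 [wait]  ⇒ S*(6)=109.6154
t_5: node(5,0) S=100.8248 payoff=34.5652 vs cont=33.9942 → 34.5652 [stop]  node(5,1) S=119.1725 payoff=16.2175 vs cont=16.7396 → 16.7396 [wait]  node(5,2) S=140.8589 payoff=0.0000 vs cont=3.9496 → 3.9496 [wait]  node(5,3) S=166.4918 payoff=0.0000 vs cont=0.0000 → 0.0000 [wait]  node(5,4) S=196.7892 payoff=0.0000 vs cont=0.0000 → 0.0000 [wait]  node(5,5) S=232.6001 payoff=0.0000 vs cont=0.0000 → 0.0000 [wait]  ⇒ S*(5)=100.8248
t_4: node(4,0) S=109.6154 payoff=25.7746 vs cont=25.4658 → 25.7746 [stop]  node(4,1) S=129.5628 payoff=5.8272 vs cont=10.2447 → 10.2447 [wait]  node(4,2) S=153.1400 payoff=0.0000 vs cont=1.9491 → 1.9491 [wait]  node(4,3) S=181.0077 payoff=0.0000 vs cont=0.0000 → 0.0000 [wait]  node(4,4) S=213.9467 payoff=0.0000 vs cont=0.0000 → 0.0000 [wait]  ⇒ S*(4)=109.6154
t_3: node(3,0) S=119.1725 payoff=16.2175 vs cont=17.8654 → 17.8654 [wait]  node(3,1) S=140.8589 payoff=0.0000 vs cont=6.0347 → 6.0347 [wait]  node(3,2) S=166.4918 payoff=0.0000 vs cont=0.9619 → 0.9619 [wait]  node(3,3) S=196.7892 payoff=0.0000 vs cont=0.0000 → 0.0000 [wait]  ⇒ S*(3)=-
t_2: node(2,0) S=129.5628 payoff=5.8272 vs cont=11.8476 → 11.8476 [wait]  node(2,1) S=153.1400 payoff=0.0000 vs cont=3.4612 → 3.4612 [wait]  node(2,2) S=181.0077 payoff=0.0000 vs cont=0.4747 → 0.4747 [wait]  ⇒ S*(2)=-
t_1: node(1,0) S=140.8589 payoff=0.0000 vs cont=7.5853 → 7.5853 [wait]  node(1,1) S=166.4918 payoff=0.0000 vs cont=1.9465 → 1.9465 [wait]  ⇒ S*(1)=-
t_0: node(0,0) S=153.1400 payoff=0.0000 vs cont=4.7210 → 4.7210 [wait]  ⇒ S*(0)=-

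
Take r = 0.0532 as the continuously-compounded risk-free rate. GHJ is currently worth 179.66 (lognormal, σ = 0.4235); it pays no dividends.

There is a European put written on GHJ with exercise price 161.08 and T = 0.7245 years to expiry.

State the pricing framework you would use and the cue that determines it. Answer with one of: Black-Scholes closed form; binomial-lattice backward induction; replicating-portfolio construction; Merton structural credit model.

Key observation: a European-exercise option on GHJ struck at 161.08 — a GBM underlying with constant parameters — admits an analytic price: the data contain no early exercise, no discrete tree, no debt structure.

framework: Black-Scholes closed form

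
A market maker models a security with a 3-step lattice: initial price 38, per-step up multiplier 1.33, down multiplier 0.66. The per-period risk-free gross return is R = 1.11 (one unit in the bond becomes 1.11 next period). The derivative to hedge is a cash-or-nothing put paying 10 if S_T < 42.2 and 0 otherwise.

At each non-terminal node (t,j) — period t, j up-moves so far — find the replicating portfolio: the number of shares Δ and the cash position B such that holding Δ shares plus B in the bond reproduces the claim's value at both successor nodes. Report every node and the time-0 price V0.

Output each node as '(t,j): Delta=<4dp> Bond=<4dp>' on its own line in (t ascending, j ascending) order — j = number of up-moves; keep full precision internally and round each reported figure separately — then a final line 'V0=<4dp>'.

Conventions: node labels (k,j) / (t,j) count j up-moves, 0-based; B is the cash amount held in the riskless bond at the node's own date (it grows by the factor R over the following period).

(0,0): Delta=-0.1406 Bond=7.1905
(1,0): Delta=-0.3601 Bond=13.4861
(1,1): Delta=-0.0874 Bond=5.2903
(2,0): Delta=0.0000 Bond=9.0090
(2,1): Delta=-0.4475 Bond=17.8836
(2,2): Delta=0.0000 Bond=0.0000
V0=1.8474

Risk-neutral probability p* = (R−d)/(u−d) = (1.11−0.66)/(1.33−0.66) = 0.6716.
Terminal payoffs: V(3,0)=10.0000, V(3,1)=10.0000, V(3,2)=0.0000, V(3,3)=0.0000
Node (2,0) S=16.5528: V=(p*·10.0000+(1−p*)·10.0000)/1.11=9.0090; Δ=(10.0000−10.0000)/(22.0152−10.9248)=0.0000; B=V−Δ·S=9.0090
Node (2,1) S=33.3564: V=(p*·0.0000+(1−p*)·10.0000)/1.11=2.9582; Δ=(0.0000−10.0000)/(44.3640−22.0152)=-0.4475; B=V−Δ·S=17.8836
Node (2,2) S=67.2182: V=(p*·0.0000+(1−p*)·0.0000)/1.11=0.0000; Δ=(0.0000−0.0000)/(89.4002−44.3640)=0.0000; B=V−Δ·S=0.0000
Node (1,0) S=25.0800: V=(p*·2.9582+(1−p*)·9.0090)/1.11=4.4550; Δ=(2.9582−9.0090)/(33.3564−16.5528)=-0.3601; B=V−Δ·S=13.4861
Node (1,1) S=50.5400: V=(p*·0.0000+(1−p*)·2.9582)/1.11=0.8751; Δ=(0.0000−2.9582)/(67.2182−33.3564)=-0.0874; B=V−Δ·S=5.2903
Node (0,0) S=38.0000: V=(p*·0.8751+(1−p*)·4.4550)/1.11=1.8474; Δ=(0.8751−4.4550)/(50.5400−25.0800)=-0.1406; B=V−Δ·S=7.1905
Check: Δ(0,0)·S0 + B(0,0) = 1.8474 = V0.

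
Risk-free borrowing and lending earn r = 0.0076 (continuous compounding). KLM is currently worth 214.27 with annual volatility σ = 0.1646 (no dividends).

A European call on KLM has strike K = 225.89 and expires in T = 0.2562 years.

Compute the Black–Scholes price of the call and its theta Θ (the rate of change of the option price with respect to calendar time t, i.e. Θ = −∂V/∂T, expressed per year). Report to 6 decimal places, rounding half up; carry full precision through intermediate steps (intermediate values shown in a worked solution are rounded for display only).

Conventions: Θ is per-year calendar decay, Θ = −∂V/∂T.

σ√T = 0.1646·√0.2562 = 0.083314
d₁ = (ln(S/K) + (r+σ²/2)T) / (σ√T) = (ln(214.27/225.89) + (0.0076+0.1646²/2)·0.2562) / 0.083314 = (-0.052811 + 0.005418) / 0.083314 = -0.568852
d₂ = d₁ − σ√T = -0.568852 − 0.083314 = -0.652166
e^{−rT} = 0.998055
N(d₁) = 0.284728,  N(d₂) = 0.257147
Call price V = S·N(d₁) − K·e^{−rT}·N(d₂) = 61.008722 − 57.973925 = 3.034797
φ(d₁) = (1/√(2π))·e^{−d₁²/2} = 0.339346
Θ = −S·φ(d₁)·σ/(2√T) − r·K·e^{−rT}·N(d₂) = −11.822639 − 0.440602 = -12.263241

price = 3.034797
Θ = -12.263241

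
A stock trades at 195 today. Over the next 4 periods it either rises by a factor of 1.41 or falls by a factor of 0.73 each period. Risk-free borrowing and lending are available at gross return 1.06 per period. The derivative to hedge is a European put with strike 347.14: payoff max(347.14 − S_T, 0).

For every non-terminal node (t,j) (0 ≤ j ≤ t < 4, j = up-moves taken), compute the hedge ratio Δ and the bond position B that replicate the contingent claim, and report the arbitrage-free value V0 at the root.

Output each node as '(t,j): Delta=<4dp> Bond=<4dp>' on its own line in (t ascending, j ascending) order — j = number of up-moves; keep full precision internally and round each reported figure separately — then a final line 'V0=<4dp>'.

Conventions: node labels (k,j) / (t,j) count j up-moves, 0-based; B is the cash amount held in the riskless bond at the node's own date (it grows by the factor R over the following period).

Arbitrage-free pricing uses the up-move probability p* = (R−d)/(u−d) = 0.4853, discounting each step at R = 1.06.
At maturity the claim pays: V(4,0)=291.7634, V(4,1)=240.1798, V(4,2)=140.5456, V(4,3)=0.0000, V(4,4)=0.0000
  t=3,j=0: stock 75.8583 → up 106.9602 (V=240.1798), down 55.3766 (V=291.7634). Price 251.6323; hedge Δ=-1.0000, bond B=327.4906.
  t=3,j=1: stock 146.5209 → up 206.5944 (V=140.5456), down 106.9602 (V=240.1798). Price 180.9697; hedge Δ=-1.0000, bond B=327.4906.
  t=3,j=2: stock 283.0060 → up 399.0385 (V=0.0000), down 206.5944 (V=140.5456). Price 68.2449; hedge Δ=-0.7303, bond B=274.9296.
  t=3,j=3: stock 546.6281 → up 770.7456 (V=0.0000), down 399.0385 (V=0.0000). Price 0.0000; hedge Δ=0.0000, bond B=0.0000.
  t=2,j=0: stock 103.9155 → up 146.5209 (V=180.9697), down 75.8583 (V=251.6323). Price 205.0379; hedge Δ=-1.0000, bond B=308.9534.
  t=2,j=1: stock 200.7135 → up 283.0060 (V=68.2449), down 146.5209 (V=180.9697). Price 119.1180; hedge Δ=-0.8259, bond B=284.8897.
  t=2,j=2: stock 387.6795 → up 546.6281 (V=0.0000), down 283.0060 (V=68.2449). Price 33.1378; hedge Δ=-0.2589, bond B=133.4980.
  t=1,j=0: stock 142.3500 → up 200.7135 (V=119.1180), down 103.9155 (V=205.0379). Price 154.0957; hedge Δ=-0.8876, bond B=280.4485.
  t=1,j=1: stock 274.9500 → up 387.6795 (V=33.1378), down 200.7135 (V=119.1180). Price 73.0116; hedge Δ=-0.4599, bond B=199.4530.
  t=0,j=0: stock 195.0000 → up 274.9500 (V=73.0116), down 142.3500 (V=154.0957). Price 108.2510; hedge Δ=-0.6115, bond B=227.4923.
Verification: the root portfolio costs Δ(0,0)·S0 + B(0,0) = 108.2510, matching V0.

(0,0): Delta=-0.6115 Bond=227.4923
(1,0): Delta=-0.8876 Bond=280.4485
(1,1): Delta=-0.4599 Bond=199.4530
(2,0): Delta=-1.0000 Bond=308.9534
(2,1): Delta=-0.8259 Bond=284.8897
(2,2): Delta=-0.2589 Bond=133.4980
(3,0): Delta=-1.0000 Bond=327.4906
(3,1): Delta=-1.0000 Bond=327.4906
(3,2): Delta=-0.7303 Bond=274.9296
(3,3): Delta=0.0000 Bond=0.0000
V0=108.2510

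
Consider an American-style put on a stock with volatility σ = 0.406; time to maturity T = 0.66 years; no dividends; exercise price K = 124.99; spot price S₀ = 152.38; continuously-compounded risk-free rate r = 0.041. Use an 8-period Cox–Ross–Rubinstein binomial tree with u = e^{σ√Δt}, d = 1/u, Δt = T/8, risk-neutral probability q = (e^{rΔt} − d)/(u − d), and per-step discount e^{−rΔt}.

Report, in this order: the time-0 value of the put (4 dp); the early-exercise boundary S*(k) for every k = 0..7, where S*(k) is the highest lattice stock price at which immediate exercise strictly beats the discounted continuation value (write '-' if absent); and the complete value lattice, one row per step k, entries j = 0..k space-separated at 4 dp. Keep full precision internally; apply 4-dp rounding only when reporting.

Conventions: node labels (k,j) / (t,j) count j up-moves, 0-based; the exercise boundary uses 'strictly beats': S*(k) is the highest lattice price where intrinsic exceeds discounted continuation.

params: Δt=0.08250 u=1.12369 d=0.88993 q=0.48537 e^(-rΔt)=0.99662
t_8 payoffs: 65.0430 49.2967 29.4143 4.3093 0.0000 0.0000 0.0000 0.0000 0.0000
t_7: node(7,0) S=67.3616 payoff=57.6284 vs cont=57.2063 → 57.6284 [stop]  node(7,1) S=85.0555 payoff=39.9345 vs cont=39.5124 → 39.9345 [stop]  node(7,2) S=107.3971 payoff=17.5929 vs cont=17.1708 → 17.5929 [stop]  node(7,3) S=135.6072 payoff=0.0000 vs cont=2.2102 → 2.2102 [wait]  node(7,4) S=171.2273 payoff=0.0000 vs cont=0.0000 → 0.0000 [wait]  node(7,5) S=216.2038 payoff=0.0000 vs cont=0.0000 → 0.0000 [wait]  node(7,6) S=272.9942 payoff=0.0000 vs cont=0.0000 → 0.0000 [wait]  node(7,7) S=344.7018 payoff=0.0000 vs cont=0.0000 → 0.0000 [wait]  ⇒ S*(7)=107.3971
t_6: node(6,0) S=75.6933 payoff=49.2967 vs cont=48.8746 → 49.2967 [stop]  node(6,1) S=95.5757 payoff=29.4143 vs cont=28.9922 → 29.4143 [stop]  node(6,2) S=120.6807 payoff=4.3093 vs cont=10.0923 → 10.0923 [wait]  node(6,3) S=152.3800 payoff=0.0000 vs cont=1.1336 → 1.1336 [wait]  node(6,4) S=192.4058 payoff=0.0000 vs cont=0.0000 → 0.0000 [wait]  node(6,5) S=242.9452 payoff=0.0000 vs cont=0.0000 → 0.0000 [wait]  node(6,6) S=306.7598 payoff=0.0000 vs cont=0.0000 → 0.0000 [wait]  ⇒ S*(6)=95.5757
t_5: node(5,0) S=85.0555 payoff=39.9345 vs cont=39.5124 → 39.9345 [stop]  node(5,1) S=107.3971 payoff=17.5929 vs cont=19.9682 → 19.9682 [wait]  node(5,2) S=135.6072 payoff=0.0000 vs cont=5.7246 → 5.7246 [wait]  node(5,3) S=171.2273 payoff=0.0000 vs cont=0.5814 → 0.5814 [wait]  node(5,4) S=216.2038 payoff=0.0000 vs cont=0.0000 → 0.0000 [wait]  node(5,5) S=272.9942 payoff=0.0000 vs cont=0.0000 → 0.0000 [wait]  ⇒ S*(5)=85.0555
t_4: node(4,0) S=95.5757 payoff=29.4143 vs cont=30.1413 → 30.1413 [wait]  node(4,1) S=120.6807 payoff=4.3093 vs cont=13.0107 → 13.0107 [wait]  node(4,2) S=152.3800 payoff=0.0000 vs cont=3.2173 → 3.2173 [wait]  node(4,3) S=192.4058 payoff=0.0000 vs cont=0.2982 → 0.2982 [wait]  node(4,4) S=242.9452 payoff=0.0000 vs cont=0.0000 → 0.0000 [wait]  ⇒ S*(4)=-
t_3: node(3,0) S=107.3971 payoff=17.5929 vs cont=21.7528 → 21.7528 [wait]  node(3,1) S=135.6072 payoff=0.0000 vs cont=8.2293 → 8.2293 [wait]  node(3,2) S=171.2273 payoff=0.0000 vs cont=1.7944 → 1.7944 [wait]  node(3,3) S=216.2038 payoff=0.0000 vs cont=0.1529 → 0.1529 [wait]  ⇒ S*(3)=-
t_2: node(2,0) S=120.6807 payoff=4.3093 vs cont=15.1376 → 15.1376 [wait]  node(2,1) S=152.3800 payoff=0.0000 vs cont=5.0887 → 5.0887 [wait]  node(2,2) S=192.4058 payoff=0.0000 vs cont=0.9943 → 0.9943 [wait]  ⇒ S*(2)=-
t_1: node(1,0) S=135.6072 payoff=0.0000 vs cont=10.2255 → 10.2255 [wait]  node(1,1) S=171.2273 payoff=0.0000 vs cont=3.0909 → 3.0909 [wait]  ⇒ S*(1)=-
t_0: node(0,0) S=152.3800 payoff=0.0000 vs cont=6.7397 → 6.7397 [wait]  ⇒ S*(0)=-

price = 6.7397
boundary = - - - - - 85.0555 95.5757 107.3971
tree:
6.7397
10.2255 3.0909
15.1376 5.0887 0.9943
21.7528 8.2293 1.7944 0.1529
30.1413 13.0107 3.2173 0.2982 0.0000
39.9345 19.9682 5.7246 0.5814 0.0000 0.0000
49.2967 29.4143 10.0923 1.1336 0.0000 0.0000 0.0000
57.6284 39.9345 17.5929 2.2102 0.0000 0.0000 0.0000 0.0000
65.0430 49.2967 29.4143 4.3093 0.0000 0.0000 0.0000 0.0000 0.0000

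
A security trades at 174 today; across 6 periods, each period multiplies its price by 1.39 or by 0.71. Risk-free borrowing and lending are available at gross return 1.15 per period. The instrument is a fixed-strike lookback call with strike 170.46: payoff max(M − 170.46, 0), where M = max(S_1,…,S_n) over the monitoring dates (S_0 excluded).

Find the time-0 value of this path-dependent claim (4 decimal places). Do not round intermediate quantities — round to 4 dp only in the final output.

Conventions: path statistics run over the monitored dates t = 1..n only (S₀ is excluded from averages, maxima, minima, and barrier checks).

price = 130.4592

With p* = (R−d)/(u−d) = 0.6471, sum probability × payoff across the paths and divide by R^6.
Enumerate all 2^6 = 64 price paths (U = up ×1.39, D = down ×0.71); each path with k up-moves has probability p*^k·(1−p*)^(6−k).
DDDDDD: M=123.5400, payoff=0.0000, prob=0.001933
UDDDDD: M=241.8600, payoff=71.4000, prob=0.003544
DUDDDD: M=171.7206, payoff=1.2606, prob=0.003544
UUDDDD: M=336.1854, payoff=165.7254, prob=0.006497
DDUDDD: M=123.5400, payoff=0.0000, prob=0.003544
UDUDDD: M=241.8600, payoff=71.4000, prob=0.006497
DUUDDD: M=238.6916, payoff=68.2316, prob=0.006497
UUUDDD: M=467.2977, payoff=296.8377, prob=0.011911
DDDUDD: M=123.5400, payoff=0.0000, prob=0.003544
UDDUDD: M=241.8600, payoff=71.4000, prob=0.006497
DUDUDD: M=171.7206, payoff=1.2606, prob=0.006497
UUDUDD: M=336.1854, payoff=165.7254, prob=0.011911
DDUUDD: M=169.4711, payoff=0.0000, prob=0.006497
UDUUDD: M=331.7814, payoff=161.3214, prob=0.011911
DUUUDD: M=331.7814, payoff=161.3214, prob=0.011911
UUUUDD: M=649.5438, payoff=479.0838, prob=0.021836
DDDDUD: M=123.5400, payoff=0.0000, prob=0.003544
UDDDUD: M=241.8600, payoff=71.4000, prob=0.006497
DUDDUD: M=171.7206, payoff=1.2606, prob=0.006497
UUDDUD: M=336.1854, payoff=165.7254, prob=0.011911
DDUDUD: M=123.5400, payoff=0.0000, prob=0.006497
UDUDUD: M=241.8600, payoff=71.4000, prob=0.011911
DUUDUD: M=238.6916, payoff=68.2316, prob=0.011911
UUUDUD: M=467.2977, payoff=296.8377, prob=0.021836
DDDUUD: M=123.5400, payoff=0.0000, prob=0.006497
UDDUUD: M=241.8600, payoff=71.4000, prob=0.011911
DUDUUD: M=235.5648, payoff=65.1048, prob=0.011911
UUDUUD: M=461.1761, payoff=290.7161, prob=0.021836
DDUUUD: M=235.5648, payoff=65.1048, prob=0.011911
UDUUUD: M=461.1761, payoff=290.7161, prob=0.021836
DUUUUD: M=461.1761, payoff=290.7161, prob=0.021836
UUUUUD: M=902.8659, payoff=732.4059, prob=0.040033
DDDDDU: M=123.5400, payoff=0.0000, prob=0.003544
UDDDDU: M=241.8600, payoff=71.4000, prob=0.006497
DUDDDU: M=171.7206, payoff=1.2606, prob=0.006497
UUDDDU: M=336.1854, payoff=165.7254, prob=0.011911
DDUDDU: M=123.5400, payoff=0.0000, prob=0.006497
UDUDDU: M=241.8600, payoff=71.4000, prob=0.011911
DUUDDU: M=238.6916, payoff=68.2316, prob=0.011911
UUUDDU: M=467.2977, payoff=296.8377, prob=0.021836
DDDUDU: M=123.5400, payoff=0.0000, prob=0.006497
UDDUDU: M=241.8600, payoff=71.4000, prob=0.011911
DUDUDU: M=171.7206, payoff=1.2606, prob=0.011911
UUDUDU: M=336.1854, payoff=165.7254, prob=0.021836
DDUUDU: M=169.4711, payoff=0.0000, prob=0.011911
UDUUDU: M=331.7814, payoff=161.3214, prob=0.021836
DUUUDU: M=331.7814, payoff=161.3214, prob=0.021836
UUUUDU: M=649.5438, payoff=479.0838, prob=0.040033
DDDDUU: M=123.5400, payoff=0.0000, prob=0.006497
UDDDUU: M=241.8600, payoff=71.4000, prob=0.011911
DUDDUU: M=171.7206, payoff=1.2606, prob=0.011911
UUDDUU: M=336.1854, payoff=165.7254, prob=0.021836
DDUDUU: M=167.2510, payoff=0.0000, prob=0.011911
UDUDUU: M=327.4350, payoff=156.9750, prob=0.021836
DUUDUU: M=327.4350, payoff=156.9750, prob=0.021836
UUUDUU: M=641.0348, payoff=470.5748, prob=0.040033
DDDUUU: M=167.2510, payoff=0.0000, prob=0.011911
UDDUUU: M=327.4350, payoff=156.9750, prob=0.021836
DUDUUU: M=327.4350, payoff=156.9750, prob=0.021836
UUDUUU: M=641.0348, payoff=470.5748, prob=0.040033
DDUUUU: M=327.4350, payoff=156.9750, prob=0.021836
UDUUUU: M=641.0348, payoff=470.5748, prob=0.040033
DUUUUU: M=641.0348, payoff=470.5748, prob=0.040033
UUUUUU: M=1254.9836, payoff=1084.5236, prob=0.073394
Price = Σ prob·payoff / R^6 = 301.759966 / 2.313061 = 130.4592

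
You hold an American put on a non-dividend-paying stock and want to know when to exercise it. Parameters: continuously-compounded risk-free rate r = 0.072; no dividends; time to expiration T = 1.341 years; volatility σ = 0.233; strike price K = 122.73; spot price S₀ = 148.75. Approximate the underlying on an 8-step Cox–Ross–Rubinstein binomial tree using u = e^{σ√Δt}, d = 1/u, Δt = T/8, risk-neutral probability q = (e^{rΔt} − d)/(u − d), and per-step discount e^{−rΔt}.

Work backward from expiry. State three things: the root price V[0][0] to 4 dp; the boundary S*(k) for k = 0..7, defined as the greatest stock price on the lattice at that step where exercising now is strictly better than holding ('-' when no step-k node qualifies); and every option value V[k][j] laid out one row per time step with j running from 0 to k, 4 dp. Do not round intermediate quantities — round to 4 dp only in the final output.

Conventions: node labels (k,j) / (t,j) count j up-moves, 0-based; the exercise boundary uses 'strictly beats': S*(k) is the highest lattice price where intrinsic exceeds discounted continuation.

Δt=0.16762, u=1.10009, d=0.90901, q=0.53971, disc=e^(-rΔt)=0.98800
k=8 terminal: V=max(K-S,0) → 53.3841 38.8072 21.1662 0.0000 0.0000 0.0000 0.0000 0.0000 0.0000
k=7: j=0 S=76.2870 intr=46.4430 cont=44.9707 V=46.4430[EX]; j=1 S=92.3229 intr=30.4071 cont=28.9348 V=30.4071[EX]; j=2 S=111.7297 intr=11.0003 cont=9.6256 V=11.0003[EX]; j=3 S=135.2158 intr=0.0000 cont=0.0000 V=0.0000[hold]; j=4 S=163.6389 intr=0.0000 cont=0.0000 V=0.0000[hold]; j=5 S=198.0366 intr=0.0000 cont=0.0000 V=0.0000[hold]; j=6 S=239.6649 intr=0.0000 cont=0.0000 V=0.0000[hold]; j=7 S=290.0437 intr=0.0000 cont=0.0000 V=0.0000[hold]  S*(7)=111.7297
k=6: j=0 S=83.9228 intr=38.8072 cont=37.3349 V=38.8072[EX]; j=1 S=101.5638 intr=21.1662 cont=19.6939 V=21.1662[EX]; j=2 S=122.9130 intr=0.0000 cont=5.0026 V=5.0026[hold]; j=3 S=148.7500 intr=0.0000 cont=0.0000 V=0.0000[hold]; j=4 S=180.0180 intr=0.0000 cont=0.0000 V=0.0000[hold]; j=5 S=217.8587 intr=0.0000 cont=0.0000 V=0.0000[hold]; j=6 S=263.6537 intr=0.0000 cont=0.0000 V=0.0000[hold]  S*(6)=101.5638
k=5: j=0 S=92.3229 intr=30.4071 cont=28.9348 V=30.4071[EX]; j=1 S=111.7297 intr=11.0003 cont=12.2932 V=12.2932[hold]; j=2 S=135.2158 intr=0.0000 cont=2.2750 V=2.2750[hold]; j=3 S=163.6389 intr=0.0000 cont=0.0000 V=0.0000[hold]; j=4 S=198.0366 intr=0.0000 cont=0.0000 V=0.0000[hold]; j=5 S=239.6649 intr=0.0000 cont=0.0000 V=0.0000[hold]  S*(5)=92.3229
k=4: j=0 S=101.5638 intr=21.1662 cont=20.3833 V=21.1662[EX]; j=1 S=122.9130 intr=0.0000 cont=6.8036 V=6.8036[hold]; j=2 S=148.7500 intr=0.0000 cont=1.0346 V=1.0346[hold]; j=3 S=180.0180 intr=0.0000 cont=0.0000 V=0.0000[hold]; j=4 S=217.8587 intr=0.0000 cont=0.0000 V=0.0000[hold]  S*(4)=101.5638
k=3: j=0 S=111.7297 intr=11.0003 cont=13.2536 V=13.2536[hold]; j=1 S=135.2158 intr=0.0000 cont=3.6457 V=3.6457[hold]; j=2 S=163.6389 intr=0.0000 cont=0.4705 V=0.4705[hold]; j=3 S=198.0366 intr=0.0000 cont=0.0000 V=0.0000[hold]  S*(3)=-
k=2: j=0 S=122.9130 intr=0.0000 cont=7.9713 V=7.9713[hold]; j=1 S=148.7500 intr=0.0000 cont=1.9088 V=1.9088[hold]; j=2 S=180.0180 intr=0.0000 cont=0.2140 V=0.2140[hold]  S*(2)=-
k=1: j=0 S=135.2158 intr=0.0000 cont=4.6429 V=4.6429[hold]; j=1 S=163.6389 intr=0.0000 cont=0.9822 V=0.9822[hold]  S*(1)=-
k=0: j=0 S=148.7500 intr=0.0000 cont=2.6352 V=2.6352[hold]  S*(0)=-

price = 2.6352
boundary = - - - - 101.5638 92.3229 101.5638 111.7297
tree:
2.6352
4.6429 0.9822
7.9713 1.9088 0.2140
13.2536 3.6457 0.4705 0.0000
21.1662 6.8036 1.0346 0.0000 0.0000
30.4071 12.2932 2.2750 0.0000 0.0000 0.0000
38.8072 21.1662 5.0026 0.0000 0.0000 0.0000 0.0000
46.4430 30.4071 11.0003 0.0000 0.0000 0.0000 0.0000 0.0000
53.3841 38.8072 21.1662 0.0000 0.0000 0.0000 0.0000 0.0000 0.0000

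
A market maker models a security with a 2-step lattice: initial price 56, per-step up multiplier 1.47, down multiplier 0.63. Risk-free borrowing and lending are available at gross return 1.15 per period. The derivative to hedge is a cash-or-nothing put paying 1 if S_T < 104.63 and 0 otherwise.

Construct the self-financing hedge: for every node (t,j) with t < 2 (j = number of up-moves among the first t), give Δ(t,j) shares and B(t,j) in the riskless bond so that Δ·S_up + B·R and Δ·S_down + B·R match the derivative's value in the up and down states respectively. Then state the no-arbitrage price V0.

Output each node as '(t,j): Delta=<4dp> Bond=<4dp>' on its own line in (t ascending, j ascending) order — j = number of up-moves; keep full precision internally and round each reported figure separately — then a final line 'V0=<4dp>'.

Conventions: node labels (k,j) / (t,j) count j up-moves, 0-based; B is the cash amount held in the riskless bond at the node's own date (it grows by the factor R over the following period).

(0,0): Delta=-0.0114 Bond=1.1072
(1,0): Delta=0.0000 Bond=0.8696
(1,1): Delta=-0.0145 Bond=1.5217
V0=0.4664

Arbitrage-free pricing uses the up-move probability p* = (R−d)/(u−d) = 0.6190, discounting each step at R = 1.15.
Terminal payoffs: V(2,0)=1.0000, V(2,1)=1.0000, V(2,2)=0.0000
Node (1,0) S=35.2800: V=(p*·1.0000+(1−p*)·1.0000)/1.15=0.8696; Δ=(1.0000−1.0000)/(51.8616−22.2264)=0.0000; B=V−Δ·S=0.8696
Node (1,1) S=82.3200: V=(p*·0.0000+(1−p*)·1.0000)/1.15=0.3313; Δ=(0.0000−1.0000)/(121.0104−51.8616)=-0.0145; B=V−Δ·S=1.5217
Node (0,0) S=56.0000: V=(p*·0.3313+(1−p*)·0.8696)/1.15=0.4664; Δ=(0.3313−0.8696)/(82.3200−35.2800)=-0.0114; B=V−Δ·S=1.1072
As a check, the time-0 holding Δ(0,0)·S0 + B(0,0) comes to 0.4664 — exactly V0.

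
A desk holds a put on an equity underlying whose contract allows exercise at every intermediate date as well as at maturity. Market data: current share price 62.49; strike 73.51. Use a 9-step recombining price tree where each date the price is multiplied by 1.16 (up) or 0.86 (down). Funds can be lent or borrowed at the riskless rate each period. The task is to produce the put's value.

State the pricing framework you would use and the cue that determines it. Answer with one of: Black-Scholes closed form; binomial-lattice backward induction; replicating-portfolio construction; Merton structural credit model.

Key observation: the exercise right at every one of the 9 steps is what matters: each node needs max(73.51 − S, continuation), which only the stepwise tree valuation starting from spot 62.49 delivers.

framework: binomial-lattice backward induction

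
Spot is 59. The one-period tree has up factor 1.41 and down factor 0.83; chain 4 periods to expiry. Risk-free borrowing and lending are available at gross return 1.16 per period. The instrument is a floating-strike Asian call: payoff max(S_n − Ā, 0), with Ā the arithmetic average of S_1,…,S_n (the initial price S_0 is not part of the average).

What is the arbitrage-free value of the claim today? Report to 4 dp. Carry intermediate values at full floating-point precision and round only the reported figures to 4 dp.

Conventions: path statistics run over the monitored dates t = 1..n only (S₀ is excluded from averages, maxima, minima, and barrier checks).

With p* = (R−d)/(u−d) = 0.5690, sum probability × payoff across the paths and divide by R^4.
Enumerate all 2^4 = 16 price paths (U = up ×1.41, D = down ×0.83); each path with k up-moves has probability p*^k·(1−p*)^(4−k).
DDDD: Ā=37.8377, payoff=0.0000, prob=0.034518
UDDD: Ā=64.2786, payoff=0.0000, prob=0.045564
DUDD: Ā=55.7236, payoff=0.0000, prob=0.045564
UUDD: Ā=94.6629, payoff=0.0000, prob=0.060145
DDUD: Ā=48.6229, payoff=0.0000, prob=0.045564
UDUD: Ā=82.6004, payoff=0.0000, prob=0.060145
DUUD: Ā=74.0454, payoff=6.7612, prob=0.060145
UUUD: Ā=125.7879, payoff=11.4858, prob=0.079391
DDDU: Ā=42.7294, payoff=4.8376, prob=0.045564
UDDU: Ā=72.5885, payoff=8.2181, prob=0.060145
DUDU: Ā=64.0335, payoff=16.7731, prob=0.060145
UUDU: Ā=108.7797, payoff=28.4940, prob=0.079391
DDUU: Ā=56.9328, payoff=23.8737, prob=0.060145
UDUU: Ā=96.7172, payoff=40.5566, prob=0.079391
DUUU: Ā=88.1622, payoff=49.1116, prob=0.079391
UUUU: Ā=149.7695, payoff=83.4305, prob=0.104796
Price = Σ prob·payoff / R^4 = 22.602027 / 1.810639 = 12.4829

price = 12.4829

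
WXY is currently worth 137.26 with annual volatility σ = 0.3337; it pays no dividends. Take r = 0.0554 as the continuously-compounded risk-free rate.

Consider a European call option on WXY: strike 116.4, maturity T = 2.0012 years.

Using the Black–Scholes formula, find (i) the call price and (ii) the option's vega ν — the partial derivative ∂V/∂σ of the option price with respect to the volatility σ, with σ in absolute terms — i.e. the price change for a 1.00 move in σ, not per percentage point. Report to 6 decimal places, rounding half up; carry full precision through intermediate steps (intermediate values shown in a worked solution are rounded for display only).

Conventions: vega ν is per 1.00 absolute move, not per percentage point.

σ√T = 0.3337·√2.0012 = 0.472065
d₁ = (ln(S/K) + (r+σ²/2)T) / (σ√T) = (ln(137.26/116.4) + (0.0554+0.3337²/2)·2.0012) / 0.472065 = (0.164844 + 0.222289) / 0.472065 = 0.820086
d₂ = d₁ − σ√T = 0.820086 − 0.472065 = 0.348021
e^{−rT} = 0.895058
N(d₁) = 0.793916,  N(d₂) = 0.636088
Call price V = S·N(d₁) − K·e^{−rT}·N(d₂) = 108.972956 − 66.270665 = 42.702291
φ(d₁) = (1/√(2π))·e^{−d₁²/2} = 0.285016
ν = S·φ(d₁)·√T = 55.342532

price = 42.702291
ν = 55.342532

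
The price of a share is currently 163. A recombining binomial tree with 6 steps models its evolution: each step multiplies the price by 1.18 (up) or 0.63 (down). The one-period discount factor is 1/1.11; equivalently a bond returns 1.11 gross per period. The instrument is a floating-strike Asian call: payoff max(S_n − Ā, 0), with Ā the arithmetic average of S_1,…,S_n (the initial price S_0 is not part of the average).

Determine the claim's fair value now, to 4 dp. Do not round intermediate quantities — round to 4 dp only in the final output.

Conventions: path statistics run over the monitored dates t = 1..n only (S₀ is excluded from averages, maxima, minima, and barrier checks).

price = 39.4315

Risk-neutral up-probability p* = (R−d)/(u−d) = (1.11−0.63)/(1.18−0.63) = 0.8727; the claim prices as the p*-weighted sum of path payoffs discounted by R^6.
Enumerate all 2^6 = 64 price paths (U = up ×1.18, D = down ×0.63); each path with k up-moves has probability p*^k·(1−p*)^(6−k).
DDDDDD: Ā=43.3646, payoff=0.0000, prob=0.000004
UDDDDD: Ā=81.2226, payoff=0.0000, prob=0.000029
DUDDDD: Ā=66.2810, payoff=0.0000, prob=0.000029
UUDDDD: Ā=124.1453, payoff=0.0000, prob=0.000200
DDUDDD: Ā=56.8677, payoff=0.0000, prob=0.000029
UDUDDD: Ā=106.5141, payoff=0.0000, prob=0.000200
DUUDDD: Ā=91.5725, payoff=0.0000, prob=0.000200
UUUDDD: Ā=171.5167, payoff=0.0000, prob=0.001370
DDDUDD: Ā=50.9374, payoff=0.0000, prob=0.000029
UDDUDD: Ā=95.4065, payoff=0.0000, prob=0.000200
DUDUDD: Ā=80.4648, payoff=0.0000, prob=0.000200
UUDUDD: Ā=150.7119, payoff=0.0000, prob=0.001370
DDUUDD: Ā=71.0516, payoff=0.0000, prob=0.000200
UDUUDD: Ā=133.0807, payoff=0.0000, prob=0.001370
DUUUDD: Ā=118.1391, payoff=0.0000, prob=0.001370
UUUUDD: Ā=221.2763, payoff=0.0000, prob=0.009397
DDDDUD: Ā=47.2012, payoff=0.0000, prob=0.000029
UDDDUD: Ā=88.4087, payoff=0.0000, prob=0.000200
DUDDUD: Ā=73.4670, payoff=0.0000, prob=0.000200
UUDDUD: Ā=137.6049, payoff=0.0000, prob=0.001370
DDUDUD: Ā=64.0538, payoff=0.0000, prob=0.000200
UDUDUD: Ā=119.9737, payoff=0.0000, prob=0.001370
DUUDUD: Ā=105.0320, payoff=0.0000, prob=0.001370
UUUDUD: Ā=196.7267, payoff=0.0000, prob=0.009397
DDDUUD: Ā=58.1234, payoff=0.0000, prob=0.000200
UDDUUD: Ā=108.8661, payoff=0.0000, prob=0.001370
DUDUUD: Ā=93.9244, payoff=0.0000, prob=0.001370
UUDUUD: Ā=175.9219, payoff=0.0000, prob=0.009397
DDUUUD: Ā=84.5112, payoff=0.0000, prob=0.001370
UDUUUD: Ā=158.2907, payoff=0.0000, prob=0.009397
DUUUUD: Ā=143.3491, payoff=0.0000, prob=0.009397
UUUUUD: Ā=268.4951, payoff=0.0000, prob=0.064436
DDDDDU: Ā=44.8475, payoff=0.0000, prob=0.000029
UDDDDU: Ā=84.0001, payoff=0.0000, prob=0.000200
DUDDDU: Ā=69.0584, payoff=0.0000, prob=0.000200
UUDDDU: Ā=129.3475, payoff=0.0000, prob=0.001370
DDUDDU: Ā=59.6451, payoff=0.0000, prob=0.000200
UDUDDU: Ā=111.7163, payoff=0.0000, prob=0.001370
DUUDDU: Ā=96.7746, payoff=0.0000, prob=0.001370
UUUDDU: Ā=181.2604, payoff=0.0000, prob=0.009397
DDDUDU: Ā=53.7148, payoff=0.0000, prob=0.000200
UDDUDU: Ā=100.6087, payoff=0.0000, prob=0.001370
DUDUDU: Ā=85.6670, payoff=0.0000, prob=0.001370
UUDUDU: Ā=160.4556, payoff=0.0000, prob=0.009397
DDUUDU: Ā=76.2537, payoff=0.0000, prob=0.001370
UDUUDU: Ā=142.8245, payoff=0.0000, prob=0.009397
DUUUDU: Ā=127.8828, payoff=0.0000, prob=0.009397
UUUUDU: Ā=239.5265, payoff=0.0000, prob=0.064436
DDDDUU: Ā=49.9787, payoff=0.0000, prob=0.000200
UDDDUU: Ā=93.6108, payoff=0.0000, prob=0.001370
DUDDUU: Ā=78.6692, payoff=0.0000, prob=0.001370
UUDDUU: Ā=147.3486, payoff=0.0000, prob=0.009397
DDUDUU: Ā=69.2559, payoff=0.0000, prob=0.001370
UDUDUU: Ā=129.7175, payoff=0.0000, prob=0.009397
DUUDUU: Ā=114.7758, payoff=10.6529, prob=0.009397
UUUDUU: Ā=214.9769, payoff=19.9530, prob=0.064436
DDDUUU: Ā=63.3256, payoff=3.6406, prob=0.001370
UDDUUU: Ā=118.6098, payoff=6.8188, prob=0.009397
DUDUUU: Ā=103.6682, payoff=21.7605, prob=0.009397
UUDUUU: Ā=194.1721, payoff=40.7577, prob=0.064436
DDUUUU: Ā=94.2549, payoff=31.1737, prob=0.009397
UDUUUU: Ā=176.5409, payoff=58.3889, prob=0.064436
DUUUUU: Ā=161.5993, payoff=73.3306, prob=0.064436
UUUUUU: Ā=302.6780, payoff=137.3493, prob=0.441846
Price = Σ prob·payoff / R^6 = 73.753302 / 1.870415 = 39.4315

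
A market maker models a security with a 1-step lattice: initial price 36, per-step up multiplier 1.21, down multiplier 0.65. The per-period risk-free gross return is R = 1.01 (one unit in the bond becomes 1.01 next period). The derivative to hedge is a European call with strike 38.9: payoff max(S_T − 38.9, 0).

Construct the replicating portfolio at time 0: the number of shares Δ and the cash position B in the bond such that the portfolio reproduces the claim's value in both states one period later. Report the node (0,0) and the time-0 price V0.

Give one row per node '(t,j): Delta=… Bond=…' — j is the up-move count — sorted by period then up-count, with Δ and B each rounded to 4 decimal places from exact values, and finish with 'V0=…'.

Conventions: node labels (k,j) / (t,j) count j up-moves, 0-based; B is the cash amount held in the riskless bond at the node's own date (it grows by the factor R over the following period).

(0,0): Delta=0.2312 Bond=-5.3554
V0=2.9661

Risk-neutral probability p* = (R−d)/(u−d) = (1.01−0.65)/(1.21−0.65) = 0.6429.
Payoffs at expiry: V(1,0)=0.0000, V(1,1)=4.6600
  t=0,j=0: stock 36.0000 → up 43.5600 (V=4.6600), down 23.4000 (V=0.0000). Price 2.9661; hedge Δ=0.2312, bond B=-5.3554.
Sanity check at the root: Δ(0,0)·S0 + B(0,0) reproduces V0 = 2.9661.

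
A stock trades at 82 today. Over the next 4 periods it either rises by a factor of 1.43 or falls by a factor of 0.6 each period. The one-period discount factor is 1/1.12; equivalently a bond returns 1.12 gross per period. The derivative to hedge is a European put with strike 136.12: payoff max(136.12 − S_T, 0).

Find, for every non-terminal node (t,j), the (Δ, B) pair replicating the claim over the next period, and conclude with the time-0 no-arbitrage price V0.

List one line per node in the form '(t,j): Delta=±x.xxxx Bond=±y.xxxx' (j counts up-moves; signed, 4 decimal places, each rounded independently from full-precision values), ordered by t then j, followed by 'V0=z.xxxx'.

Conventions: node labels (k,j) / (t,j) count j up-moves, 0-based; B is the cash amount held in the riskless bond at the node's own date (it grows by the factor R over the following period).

(0,0): Delta=-0.4525 Bond=63.6678
(1,0): Delta=-0.9406 Bond=95.3221
(1,1): Delta=-0.3304 Bond=56.9918
(2,0): Delta=-1.0000 Bond=108.5140
(2,1): Delta=-0.9258 Bond=105.7156
(2,2): Delta=-0.1815 Bond=38.8610
(3,0): Delta=-1.0000 Bond=121.5357
(3,1): Delta=-1.0000 Bond=121.5357
(3,2): Delta=-0.9072 Bond=116.5329
(3,3): Delta=0.0000 Bond=0.0000
V0=26.5616

Under the risk-neutral measure, an up-move has probability p* = (R−d)/(u−d) = 0.6265 and values discount at R = 1.12.
Payoffs at expiry: V(4,0)=125.4928, V(4,1)=110.7918, V(4,2)=75.7546, V(4,3)=0.0000, V(4,4)=0.0000
  t=3,j=0: stock 17.7120 → up 25.3282 (V=110.7918), down 10.6272 (V=125.4928). Price 103.8237; hedge Δ=-1.0000, bond B=121.5357.
  t=3,j=1: stock 42.2136 → up 60.3654 (V=75.7546), down 25.3282 (V=110.7918). Price 79.3221; hedge Δ=-1.0000, bond B=121.5357.
  t=3,j=2: stock 100.6091 → up 143.8710 (V=0.0000), down 60.3654 (V=75.7546). Price 25.2624; hedge Δ=-0.9072, bond B=116.5329.
  t=3,j=3: stock 239.7850 → up 342.8925 (V=0.0000), down 143.8710 (V=0.0000). Price 0.0000; hedge Δ=0.0000, bond B=0.0000.
  t=2,j=0: stock 29.5200 → up 42.2136 (V=79.3221), down 17.7120 (V=103.8237). Price 78.9940; hedge Δ=-1.0000, bond B=108.5140.
  t=2,j=1: stock 70.3560 → up 100.6091 (V=25.2624), down 42.2136 (V=79.3221). Price 40.5834; hedge Δ=-0.9258, bond B=105.7156.
  t=2,j=2: stock 167.6818 → up 239.7850 (V=0.0000), down 100.6091 (V=25.2624). Price 8.4244; hedge Δ=-0.1815, bond B=38.8610.
  t=1,j=0: stock 49.2000 → up 70.3560 (V=40.5834), down 29.5200 (V=78.9940). Price 49.0442; hedge Δ=-0.9406, bond B=95.3221.
  t=1,j=1: stock 117.2600 → up 167.6818 (V=8.4244), down 70.3560 (V=40.5834). Price 18.2461; hedge Δ=-0.3304, bond B=56.9918.
  t=0,j=0: stock 82.0000 → up 117.2600 (V=18.2461), down 49.2000 (V=49.0442). Price 26.5616; hedge Δ=-0.4525, bond B=63.6678.
As a check, the time-0 holding Δ(0,0)·S0 + B(0,0) comes to 26.5616 — exactly V0.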